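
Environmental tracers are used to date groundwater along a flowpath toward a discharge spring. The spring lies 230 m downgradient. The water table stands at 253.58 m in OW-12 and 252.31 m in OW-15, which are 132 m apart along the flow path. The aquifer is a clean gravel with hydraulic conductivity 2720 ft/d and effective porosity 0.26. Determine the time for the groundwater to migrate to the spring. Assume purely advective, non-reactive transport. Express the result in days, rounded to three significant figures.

7.50 days

Hydraulic gradient i = (253.58 − 252.31) / 132 = 1.27 / 132 = 0.009621
K = 2720 ft/d × 0.3048 = 829.1 m/d
Darcy flux q = K·i = 829.1 × 0.009621 = 7.977 m/d
Average linear velocity = 7.977 / 0.26 = 30.68 m/d
t = L / v = 230 / 30.68 = 7.497 d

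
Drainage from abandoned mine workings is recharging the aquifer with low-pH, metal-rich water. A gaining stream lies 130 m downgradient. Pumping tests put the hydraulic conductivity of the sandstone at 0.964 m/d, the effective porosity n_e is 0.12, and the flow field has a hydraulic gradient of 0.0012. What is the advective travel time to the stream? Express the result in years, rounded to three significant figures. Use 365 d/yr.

36.9 years

Specific discharge q = 0.964 × 0.0012 = 0.001157 m/d
v = Ki/n = 0.964·0.0012/0.12 = 0.009640 m/d
t = L / v = 130 / 0.009640 = 13490 d
   = 13490 / 365 = 36.9 yr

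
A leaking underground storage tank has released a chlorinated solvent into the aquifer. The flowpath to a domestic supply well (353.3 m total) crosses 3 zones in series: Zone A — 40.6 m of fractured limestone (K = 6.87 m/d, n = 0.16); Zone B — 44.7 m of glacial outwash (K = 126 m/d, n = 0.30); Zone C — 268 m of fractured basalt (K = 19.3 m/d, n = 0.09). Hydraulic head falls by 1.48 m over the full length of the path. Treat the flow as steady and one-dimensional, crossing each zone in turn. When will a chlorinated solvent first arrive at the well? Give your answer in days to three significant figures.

Steady 1-D flow in series ⇒ the Darcy flux q is identical in every zone and the zone head losses add (resistances L/K in series).
Σ(L/K) = 40.6/6.87 + 44.7/126 + 268/19.3 = 5.910 + 0.3548 + 13.89 = 20.15 d
q = ΔH / Σ(L/K) = 1.48 / 20.15 = 0.07345 m/d (same in every zone)
Zone A: v = q/n = 0.07345/0.16 = 0.4590 m/d → t_A = 40.6/0.4590 = 88.44 d
Zone B: v = q/n = 0.07345/0.30 = 0.2448 m/d → t_B = 44.7/0.2448 = 182.6 d
Zone C: v = q/n = 0.07345/0.09 = 0.8161 m/d → t_C = 268/0.8161 = 328.4 d
Total t = 88.44 + 182.6 + 328.4 = 599.4 d

599 days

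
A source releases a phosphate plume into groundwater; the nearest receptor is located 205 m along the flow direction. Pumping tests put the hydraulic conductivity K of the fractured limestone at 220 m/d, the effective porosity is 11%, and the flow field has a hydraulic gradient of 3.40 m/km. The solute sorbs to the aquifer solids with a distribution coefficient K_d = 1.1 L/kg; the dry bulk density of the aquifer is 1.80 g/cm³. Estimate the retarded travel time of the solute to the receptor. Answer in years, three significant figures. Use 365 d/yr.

q = Ki = 220 × 0.0034 = 0.7480 m/d
Seepage velocity v = q / n = 0.7480 / 0.11 = 6.800 m/d
Retardation R = 1 + ρ_b·K_d/n = 1 + 1.80×1.1/0.11 = 19.00
Contaminant velocity v_c = v/R = 6.800/19.00 = 0.3579 m/d
t = L/v_c = 205/0.3579 = 572.8 d
   = 572.8/365 = 1.57 yr

1.57 years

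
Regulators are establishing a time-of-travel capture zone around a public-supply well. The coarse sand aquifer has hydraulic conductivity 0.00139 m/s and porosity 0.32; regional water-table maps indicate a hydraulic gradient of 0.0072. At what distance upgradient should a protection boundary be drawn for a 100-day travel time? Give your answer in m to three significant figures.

270 m

K = 0.00139 m/s × 86400 s/d = 120.1 m/d
Specific discharge q = 120.1 × 0.0072 = 0.8647 m/d
v_s = q/n_e = 0.8647/0.32 = 2.702 m/d
L = v × T = 2.702 × 100 = 270.2 m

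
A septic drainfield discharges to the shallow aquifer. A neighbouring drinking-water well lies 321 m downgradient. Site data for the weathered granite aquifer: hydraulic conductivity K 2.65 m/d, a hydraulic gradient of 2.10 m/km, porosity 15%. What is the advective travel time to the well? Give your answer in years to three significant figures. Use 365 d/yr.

23.7 years

q = Ki = 2.65 × 0.0021 = 0.005565 m/d
Seepage velocity v = q / n = 0.005565 / 0.15 = 0.03710 m/d
t = L / v = 321 / 0.03710 = 8652 d
   = 8652 / 365 = 23.7 yr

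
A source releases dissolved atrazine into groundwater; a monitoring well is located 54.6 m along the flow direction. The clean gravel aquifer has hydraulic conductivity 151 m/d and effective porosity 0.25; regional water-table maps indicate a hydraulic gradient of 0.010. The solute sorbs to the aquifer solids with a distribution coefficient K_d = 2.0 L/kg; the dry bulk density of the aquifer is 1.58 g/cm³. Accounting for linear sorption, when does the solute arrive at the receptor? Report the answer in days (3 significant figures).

123 days

Darcy flux q = K·i = 151 × 0.010 = 1.510 m/d
Seepage velocity v = q / n = 1.510 / 0.25 = 6.040 m/d
Retardation R = 1 + ρ_b·K_d/n = 1 + 1.58×2.0/0.25 = 13.64
Contaminant velocity v_c = v/R = 6.040/13.64 = 0.4428 m/d
t = L/v_c = 54.6/0.4428 = 123.3 d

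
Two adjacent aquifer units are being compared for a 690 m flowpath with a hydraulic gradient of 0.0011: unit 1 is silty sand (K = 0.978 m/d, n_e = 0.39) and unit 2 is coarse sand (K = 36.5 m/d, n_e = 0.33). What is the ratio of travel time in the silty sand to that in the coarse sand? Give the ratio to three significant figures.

Unit 1 (silty sand): v = 0.978×0.0011/0.39 = 0.002758 m/d, t = 690/0.002758 = 250100 d
Unit 2 (coarse sand): v = 36.5×0.0011/0.33 = 0.1217 m/d, t = 690/0.1217 = 5671 d
t(silty sand) / t(coarse sand) = 250100/5671 = 44.1

44.1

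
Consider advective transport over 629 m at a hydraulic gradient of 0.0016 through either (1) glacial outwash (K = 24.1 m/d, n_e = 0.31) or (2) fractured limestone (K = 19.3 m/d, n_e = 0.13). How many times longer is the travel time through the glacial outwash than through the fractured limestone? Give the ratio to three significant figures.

Unit 1 (glacial outwash): v = 24.1×0.0016/0.31 = 0.1244 m/d, t = 629/0.1244 = 5057 d
Unit 2 (fractured limestone): v = 19.3×0.0016/0.13 = 0.2375 m/d, t = 629/0.2375 = 2648 d
t(glacial outwash) / t(fractured limestone) = 5057/2648 = 1.91

1.91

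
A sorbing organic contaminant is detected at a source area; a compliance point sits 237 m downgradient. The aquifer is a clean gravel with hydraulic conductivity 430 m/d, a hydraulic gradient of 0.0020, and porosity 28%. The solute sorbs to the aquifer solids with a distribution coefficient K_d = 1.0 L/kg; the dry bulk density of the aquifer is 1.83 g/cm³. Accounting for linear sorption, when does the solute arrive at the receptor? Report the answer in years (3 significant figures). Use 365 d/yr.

1.59 years

q = Ki = 430 × 0.0020 = 0.8600 m/d
Average linear velocity = 0.8600 / 0.28 = 3.071 m/d
Retardation R = 1 + ρ_b·K_d/n = 1 + 1.83×1.0/0.28 = 7.536
Contaminant velocity v_c = v/R = 3.071/7.536 = 0.4076 m/d
t = L/v_c = 237/0.4076 = 581.5 d
   = 581.5/365 = 1.59 yr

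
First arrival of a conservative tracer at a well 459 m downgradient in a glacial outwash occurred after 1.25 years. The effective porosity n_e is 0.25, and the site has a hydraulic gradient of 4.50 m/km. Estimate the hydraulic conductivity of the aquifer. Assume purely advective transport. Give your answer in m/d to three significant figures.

t = 1.25 years = 456.3 d
v = L / t = 459 / 456.3 = 1.006 m/d
K = v · n / i = 1.006 × 0.25 / 0.0045 = 55.9 m/d

55.9 m/d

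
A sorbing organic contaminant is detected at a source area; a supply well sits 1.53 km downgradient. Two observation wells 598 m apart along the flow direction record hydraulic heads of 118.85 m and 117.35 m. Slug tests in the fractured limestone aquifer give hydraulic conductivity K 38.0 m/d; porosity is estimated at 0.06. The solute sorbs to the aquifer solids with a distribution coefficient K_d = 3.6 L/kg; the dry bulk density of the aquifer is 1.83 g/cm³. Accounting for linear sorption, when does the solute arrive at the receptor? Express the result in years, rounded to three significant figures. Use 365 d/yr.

Hydraulic gradient i = (118.85 − 117.35) / 598 = 1.50 / 598 = 0.002508
Specific discharge q = 38.0 × 0.002508 = 0.09532 m/d
v = Ki/n = 38.0·0.002508/0.06 = 1.589 m/d
Retardation R = 1 + ρ_b·K_d/n = 1 + 1.83×3.6/0.06 = 110.8
Contaminant velocity v_c = v/R = 1.589/110.8 = 0.01434 m/d
L = 1.53 km = 1530 m
t = L/v_c = 1530/0.01434 = 106700 d
   = 106700/365 = 292 yr

292 years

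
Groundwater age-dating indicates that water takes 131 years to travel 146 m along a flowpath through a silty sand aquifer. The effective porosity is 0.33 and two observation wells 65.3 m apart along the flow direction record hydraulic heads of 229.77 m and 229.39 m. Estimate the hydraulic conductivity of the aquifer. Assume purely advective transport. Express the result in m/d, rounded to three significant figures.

Hydraulic gradient i = (229.77 − 229.39) / 65.3 = 0.38 / 65.3 = 0.005819
t = 131 years = 47820 d
v = L / t = 146 / 47820 = 0.003053 m/d
K = v · n / i = 0.003053 × 0.33 / 0.005819 = 0.173 m/d

0.173 m/d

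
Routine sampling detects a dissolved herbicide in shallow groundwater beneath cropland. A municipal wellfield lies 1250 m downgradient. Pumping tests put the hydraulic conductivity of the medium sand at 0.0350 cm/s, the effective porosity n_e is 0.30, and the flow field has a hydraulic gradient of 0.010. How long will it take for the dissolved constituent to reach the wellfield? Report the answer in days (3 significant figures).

K = 0.0350 cm/s × 864 = 30.24 m/d
Specific discharge q = 30.24 × 0.010 = 0.3024 m/d
Average linear velocity = 0.3024 / 0.30 = 1.008 m/d
t = L / v = 1250 / 1.008 = 1240 d

1240 days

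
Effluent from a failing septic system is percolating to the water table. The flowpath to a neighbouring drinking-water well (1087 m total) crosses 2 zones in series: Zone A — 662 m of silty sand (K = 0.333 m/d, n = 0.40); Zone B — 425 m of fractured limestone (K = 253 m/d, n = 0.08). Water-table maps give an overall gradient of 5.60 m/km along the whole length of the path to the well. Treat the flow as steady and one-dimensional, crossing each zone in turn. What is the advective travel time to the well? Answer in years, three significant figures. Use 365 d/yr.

268 years

Continuity: the same q passes through each zone, so ΔH = q·Σ(L_j/K_j) — the zones act as resistances in series.
Σ(L/K) = 662/0.333 + 425/253 = 1988 + 1.680 = 1990 d
K_eq = L_total / Σ(L/K) = 1087 / 1990 = 0.5463 m/d
q = K_eq · i = 0.5463 × 0.0056 = 0.003059 m/d (same in every zone)
Zone A: v = q/n = 0.003059/0.40 = 0.007649 m/d → t_A = 662/0.007649 = 86550 d
Zone B: v = q/n = 0.003059/0.08 = 0.03824 m/d → t_B = 425/0.03824 = 11110 d
Total t = 86550 + 11110 = 97670 d
   = 97670 / 365 = 268 yr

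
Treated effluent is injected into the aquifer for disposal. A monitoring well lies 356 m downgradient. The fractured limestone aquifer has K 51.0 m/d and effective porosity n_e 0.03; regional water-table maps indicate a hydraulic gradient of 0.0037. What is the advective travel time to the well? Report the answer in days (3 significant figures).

56.6 days

q = Ki = 51.0 × 0.0037 = 0.1887 m/d
Average linear velocity = 0.1887 / 0.03 = 6.290 m/d
t = L / v = 356 / 6.290 = 56.60 d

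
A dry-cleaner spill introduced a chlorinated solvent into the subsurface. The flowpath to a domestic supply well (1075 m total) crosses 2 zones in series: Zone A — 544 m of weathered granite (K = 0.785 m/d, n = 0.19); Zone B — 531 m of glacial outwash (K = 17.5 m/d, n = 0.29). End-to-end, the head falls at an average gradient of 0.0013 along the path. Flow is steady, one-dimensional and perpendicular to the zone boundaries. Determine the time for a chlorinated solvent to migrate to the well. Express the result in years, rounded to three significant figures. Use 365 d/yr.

365 years

For zones in series the flux q is common to all zones; the equivalent conductivity is the harmonic (thickness-weighted) mean, K_eq = L_total / Σ(L_j/K_j).
Σ(L/K) = 544/0.785 + 531/17.5 = 693.0 + 30.34 = 723.3 d
K_eq = L_total / Σ(L/K) = 1075 / 723.3 = 1.486 m/d
q = K_eq · i = 1.486 × 0.0013 = 0.001932 m/d (same in every zone)
Zone A: v = q/n = 0.001932/0.19 = 0.01017 m/d → t_A = 544/0.01017 = 53500 d
Zone B: v = q/n = 0.001932/0.29 = 0.006662 m/d → t_B = 531/0.006662 = 79700 d
Total t = 53500 + 79700 = 133200 d
   = 133200 / 365 = 365 yr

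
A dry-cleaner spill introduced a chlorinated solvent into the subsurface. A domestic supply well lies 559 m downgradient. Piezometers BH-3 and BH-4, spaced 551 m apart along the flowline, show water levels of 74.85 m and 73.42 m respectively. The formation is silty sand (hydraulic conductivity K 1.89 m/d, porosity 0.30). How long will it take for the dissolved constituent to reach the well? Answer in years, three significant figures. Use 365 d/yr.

93.7 years

Hydraulic gradient i = (74.85 − 73.42) / 551 = 1.43 / 551 = 0.002595
q = Ki = 1.89 × 0.002595 = 0.004905 m/d
v_s = q/n_e = 0.004905/0.30 = 0.01635 m/d
t = L / v = 559 / 0.01635 = 34190 d
   = 34190 / 365 = 93.7 yr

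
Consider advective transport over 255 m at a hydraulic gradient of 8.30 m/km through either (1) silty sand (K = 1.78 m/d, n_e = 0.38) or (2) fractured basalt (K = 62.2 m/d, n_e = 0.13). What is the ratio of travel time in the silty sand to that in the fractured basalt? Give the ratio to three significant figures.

102

Unit 1 (silty sand): v = 1.78×0.0083/0.38 = 0.03888 m/d, t = 255/0.03888 = 6559 d
Unit 2 (fractured basalt): v = 62.2×0.0083/0.13 = 3.971 m/d, t = 255/3.971 = 64.21 d
t(silty sand) / t(fractured basalt) = 6559/64.21 = 102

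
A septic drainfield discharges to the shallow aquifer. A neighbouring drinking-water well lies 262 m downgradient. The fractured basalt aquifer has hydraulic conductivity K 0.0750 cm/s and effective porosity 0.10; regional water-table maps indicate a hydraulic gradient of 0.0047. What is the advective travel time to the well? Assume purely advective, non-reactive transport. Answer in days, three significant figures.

K = 0.0750 cm/s × 864 = 64.80 m/d
Darcy flux q = K·i = 64.80 × 0.0047 = 0.3046 m/d
v_s = q/n_e = 0.3046/0.10 = 3.046 m/d
t = L / v = 262 / 3.046 = 86.03 d

86.0 days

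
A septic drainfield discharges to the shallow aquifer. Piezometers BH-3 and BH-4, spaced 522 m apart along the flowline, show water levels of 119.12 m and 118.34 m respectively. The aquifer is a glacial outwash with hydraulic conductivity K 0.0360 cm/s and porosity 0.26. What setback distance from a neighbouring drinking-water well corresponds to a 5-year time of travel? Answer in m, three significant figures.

Hydraulic gradient i = (119.12 − 118.34) / 522 = 0.78 / 522 = 0.001494
K = 0.0360 cm/s × 864 = 31.10 m/d
Specific discharge q = 31.10 × 0.001494 = 0.04648 m/d
Seepage velocity v = q / n = 0.04648 / 0.26 = 0.1788 m/d
T = 5 yr × 365 = 1825 d
L = v × T = 0.1788 × 1825 = 326.2 m

326 m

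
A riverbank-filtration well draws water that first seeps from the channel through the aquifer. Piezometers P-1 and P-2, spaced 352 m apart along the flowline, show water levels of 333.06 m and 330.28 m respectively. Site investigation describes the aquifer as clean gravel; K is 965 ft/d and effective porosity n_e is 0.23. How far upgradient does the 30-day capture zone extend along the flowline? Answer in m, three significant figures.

303 m

Hydraulic gradient i = (333.06 − 330.28) / 352 = 2.78 / 352 = 0.007898
K = 965 ft/d × 0.3048 = 294.1 m/d
q = Ki = 294.1 × 0.007898 = 2.323 m/d
Average linear velocity = 2.323 / 0.23 = 10.10 m/d
L = v × T = 10.10 × 30 = 303.0 m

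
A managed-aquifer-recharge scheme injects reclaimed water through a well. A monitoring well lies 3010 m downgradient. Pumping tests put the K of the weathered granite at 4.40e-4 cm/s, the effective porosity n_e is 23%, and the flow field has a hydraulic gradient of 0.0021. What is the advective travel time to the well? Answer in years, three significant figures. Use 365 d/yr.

2380 years

K = 4.40e-4 cm/s × 864 = 0.3802 m/d
Darcy flux q = K·i = 0.3802 × 0.0021 = 7.983e-4 m/d
v = Ki/n = 0.3802·0.0021/0.23 = 0.003471 m/d
t = L / v = 3010 / 0.003471 = 867200 d
   = 867200 / 365 = 2380 yr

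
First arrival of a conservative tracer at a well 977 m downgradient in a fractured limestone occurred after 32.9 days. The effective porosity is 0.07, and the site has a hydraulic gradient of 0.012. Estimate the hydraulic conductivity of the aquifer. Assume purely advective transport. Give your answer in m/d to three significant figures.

173 m/d

v = L / t = 977 / 32.9 = 29.70 m/d
K = v · n / i = 29.70 × 0.07 / 0.012 = 173 m/d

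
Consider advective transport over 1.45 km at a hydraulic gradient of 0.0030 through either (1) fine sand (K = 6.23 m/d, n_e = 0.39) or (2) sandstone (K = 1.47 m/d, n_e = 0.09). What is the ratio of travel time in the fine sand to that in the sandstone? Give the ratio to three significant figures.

1.02

Unit 1 (fine sand): v = 6.23×0.0030/0.39 = 0.04792 m/d, t = 1450/0.04792 = 30260 d
Unit 2 (sandstone): v = 1.47×0.0030/0.09 = 0.04900 m/d, t = 1450/0.04900 = 29590 d
t(fine sand) / t(sandstone) = 30260/29590 = 1.02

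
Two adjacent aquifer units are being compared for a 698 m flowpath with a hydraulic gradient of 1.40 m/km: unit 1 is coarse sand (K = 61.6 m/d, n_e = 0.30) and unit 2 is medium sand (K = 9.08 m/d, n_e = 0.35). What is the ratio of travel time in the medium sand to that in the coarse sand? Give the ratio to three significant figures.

7.91

Unit 1 (coarse sand): v = 61.6×0.0014/0.30 = 0.2875 m/d, t = 698/0.2875 = 2428 d
Unit 2 (medium sand): v = 9.08×0.0014/0.35 = 0.03632 m/d, t = 698/0.03632 = 19220 d
t(medium sand) / t(coarse sand) = 19220/2428 = 7.91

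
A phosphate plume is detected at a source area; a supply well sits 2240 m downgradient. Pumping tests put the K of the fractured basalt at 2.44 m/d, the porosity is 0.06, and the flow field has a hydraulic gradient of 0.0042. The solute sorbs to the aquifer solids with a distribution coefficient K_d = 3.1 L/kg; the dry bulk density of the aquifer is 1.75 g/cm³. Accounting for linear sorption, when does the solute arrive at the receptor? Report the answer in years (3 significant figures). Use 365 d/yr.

3280 years

q = Ki = 2.44 × 0.0042 = 0.01025 m/d
v_s = q/n_e = 0.01025/0.06 = 0.1708 m/d
Retardation R = 1 + ρ_b·K_d/n = 1 + 1.75×3.1/0.06 = 91.42
Contaminant velocity v_c = v/R = 0.1708/91.42 = 0.001868 m/d
t = L/v_c = 2240/0.001868 = 1.199e6 d
   = 1.199e6/365 = 3280 yr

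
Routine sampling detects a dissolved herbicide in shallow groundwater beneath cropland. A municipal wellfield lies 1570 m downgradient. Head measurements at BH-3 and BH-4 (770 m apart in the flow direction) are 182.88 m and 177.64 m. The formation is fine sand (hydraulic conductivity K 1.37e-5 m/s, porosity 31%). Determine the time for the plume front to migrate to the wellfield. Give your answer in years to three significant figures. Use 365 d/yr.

166 years

Hydraulic gradient i = (182.88 − 177.64) / 770 = 5.24 / 770 = 0.006805
K = 1.37e-5 m/s × 86400 s/d = 1.184 m/d
q = Ki = 1.184 × 0.006805 = 0.008055 m/d
v = Ki/n = 1.184·0.006805/0.31 = 0.02598 m/d
t = L / v = 1570 / 0.02598 = 60420 d
   = 60420 / 365 = 166 yr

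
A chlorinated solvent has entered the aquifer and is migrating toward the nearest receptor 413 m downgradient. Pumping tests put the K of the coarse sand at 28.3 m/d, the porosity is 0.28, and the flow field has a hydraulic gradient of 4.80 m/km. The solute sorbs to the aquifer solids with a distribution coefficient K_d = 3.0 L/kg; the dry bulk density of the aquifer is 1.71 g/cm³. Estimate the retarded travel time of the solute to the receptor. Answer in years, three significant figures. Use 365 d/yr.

45.1 years

Darcy flux q = K·i = 28.3 × 0.0048 = 0.1358 m/d
v_s = q/n_e = 0.1358/0.28 = 0.4851 m/d
Retardation R = 1 + ρ_b·K_d/n = 1 + 1.71×3.0/0.28 = 19.32
Contaminant velocity v_c = v/R = 0.4851/19.32 = 0.02511 m/d
t = L/v_c = 413/0.02511 = 16450 d
   = 16450/365 = 45.1 yr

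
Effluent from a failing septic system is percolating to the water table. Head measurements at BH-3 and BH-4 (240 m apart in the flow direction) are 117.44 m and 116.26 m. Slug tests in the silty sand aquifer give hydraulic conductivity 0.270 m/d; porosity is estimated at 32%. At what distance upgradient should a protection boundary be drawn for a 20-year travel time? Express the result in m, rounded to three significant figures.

30.3 m

Hydraulic gradient i = (117.44 − 116.26) / 240 = 1.18 / 240 = 0.004917
q = Ki = 0.270 × 0.004917 = 0.001328 m/d
v = Ki/n = 0.270·0.004917/0.32 = 0.004148 m/d
T = 20 yr × 365 = 7300 d
L = v × T = 0.004148 × 7300 = 30.28 m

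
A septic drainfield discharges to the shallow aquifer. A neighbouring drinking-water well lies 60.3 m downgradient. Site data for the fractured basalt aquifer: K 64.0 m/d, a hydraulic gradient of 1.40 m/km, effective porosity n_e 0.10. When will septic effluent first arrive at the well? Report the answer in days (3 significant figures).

Specific discharge q = 64.0 × 0.0014 = 0.08960 m/d
v_s = q/n_e = 0.08960/0.10 = 0.8960 m/d
t = L / v = 60.3 / 0.8960 = 67.30 d

67.3 days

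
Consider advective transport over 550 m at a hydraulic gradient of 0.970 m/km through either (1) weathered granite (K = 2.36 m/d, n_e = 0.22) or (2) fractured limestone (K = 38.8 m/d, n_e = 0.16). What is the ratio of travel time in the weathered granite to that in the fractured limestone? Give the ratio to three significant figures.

22.6

Unit 1 (weathered granite): v = 2.36×9.7e-4/0.22 = 0.01041 m/d, t = 550/0.01041 = 52860 d
Unit 2 (fractured limestone): v = 38.8×9.7e-4/0.16 = 0.2352 m/d, t = 550/0.2352 = 2338 d
t(weathered granite) / t(fractured limestone) = 52860/2338 = 22.6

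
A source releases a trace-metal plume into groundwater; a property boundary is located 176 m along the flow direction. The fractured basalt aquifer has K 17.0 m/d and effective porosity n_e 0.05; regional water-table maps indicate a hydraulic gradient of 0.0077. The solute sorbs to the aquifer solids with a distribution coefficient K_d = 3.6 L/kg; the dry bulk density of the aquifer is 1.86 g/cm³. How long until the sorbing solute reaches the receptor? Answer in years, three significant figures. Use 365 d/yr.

Specific discharge q = 17.0 × 0.0077 = 0.1309 m/d
v = Ki/n = 17.0·0.0077/0.05 = 2.618 m/d
Retardation R = 1 + ρ_b·K_d/n = 1 + 1.86×3.6/0.05 = 134.9
Contaminant velocity v_c = v/R = 2.618/134.9 = 0.01940 m/d
t = L/v_c = 176/0.01940 = 9070 d
   = 9070/365 = 24.9 yr

24.9 years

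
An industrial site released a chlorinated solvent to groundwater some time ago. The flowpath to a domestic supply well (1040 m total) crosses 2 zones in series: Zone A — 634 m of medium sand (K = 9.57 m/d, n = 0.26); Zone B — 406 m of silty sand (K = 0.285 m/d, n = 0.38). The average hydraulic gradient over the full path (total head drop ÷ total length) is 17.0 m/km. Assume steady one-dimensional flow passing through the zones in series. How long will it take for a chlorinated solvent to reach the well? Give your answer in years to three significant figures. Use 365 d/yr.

73.7 years

Steady 1-D flow in series ⇒ the Darcy flux q is identical in every zone and the zone head losses add (resistances L/K in series).
Σ(L/K) = 634/9.57 + 406/0.285 = 66.25 + 1425 = 1491 d
K_eq = L_total / Σ(L/K) = 1040 / 1491 = 0.6976 m/d
q = K_eq · i = 0.6976 × 0.017 = 0.01186 m/d (same in every zone)
Zone A: v = q/n = 0.01186/0.26 = 0.04561 m/d → t_A = 634/0.04561 = 13900 d
Zone B: v = q/n = 0.01186/0.38 = 0.03121 m/d → t_B = 406/0.03121 = 13010 d
Total t = 13900 + 13010 = 26910 d
   = 26910 / 365 = 73.7 yr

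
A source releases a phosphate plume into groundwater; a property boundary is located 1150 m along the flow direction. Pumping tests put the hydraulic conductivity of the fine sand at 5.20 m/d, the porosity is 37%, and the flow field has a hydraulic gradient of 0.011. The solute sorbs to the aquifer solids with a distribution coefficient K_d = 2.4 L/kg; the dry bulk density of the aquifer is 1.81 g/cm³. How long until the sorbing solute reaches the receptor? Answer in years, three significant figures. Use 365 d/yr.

260 years

Darcy flux q = K·i = 5.20 × 0.011 = 0.05720 m/d
v_s = q/n_e = 0.05720/0.37 = 0.1546 m/d
Retardation R = 1 + ρ_b·K_d/n = 1 + 1.81×2.4/0.37 = 12.74
Contaminant velocity v_c = v/R = 0.1546/12.74 = 0.01213 m/d
t = L/v_c = 1150/0.01213 = 94770 d
   = 94770/365 = 260 yr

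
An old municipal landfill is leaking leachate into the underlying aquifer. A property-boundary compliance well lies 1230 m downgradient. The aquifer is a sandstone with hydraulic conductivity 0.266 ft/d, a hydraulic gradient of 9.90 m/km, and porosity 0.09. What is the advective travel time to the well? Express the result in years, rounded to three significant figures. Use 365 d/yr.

378 years

K = 0.266 ft/d × 0.3048 = 0.08108 m/d
Darcy flux q = K·i = 0.08108 × 0.0099 = 8.027e-4 m/d
Average linear velocity = 8.027e-4 / 0.09 = 0.008918 m/d
t = L / v = 1230 / 0.008918 = 137900 d
   = 137900 / 365 = 378 yr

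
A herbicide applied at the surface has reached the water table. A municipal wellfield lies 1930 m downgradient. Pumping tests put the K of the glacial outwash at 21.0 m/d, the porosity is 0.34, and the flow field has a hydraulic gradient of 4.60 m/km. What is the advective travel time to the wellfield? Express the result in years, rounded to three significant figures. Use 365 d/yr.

18.6 years

q = Ki = 21.0 × 0.0046 = 0.09660 m/d
v = Ki/n = 21.0·0.0046/0.34 = 0.2841 m/d
t = L / v = 1930 / 0.2841 = 6793 d
   = 6793 / 365 = 18.6 yr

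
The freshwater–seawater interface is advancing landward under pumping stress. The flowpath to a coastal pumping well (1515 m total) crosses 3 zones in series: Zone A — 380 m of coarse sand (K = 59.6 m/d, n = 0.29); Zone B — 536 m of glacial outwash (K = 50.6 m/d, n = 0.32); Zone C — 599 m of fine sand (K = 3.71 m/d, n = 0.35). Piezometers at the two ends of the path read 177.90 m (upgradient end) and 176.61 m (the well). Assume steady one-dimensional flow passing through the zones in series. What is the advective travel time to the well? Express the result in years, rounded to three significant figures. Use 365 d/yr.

186 years

Total head drop ΔH = 177.90 − 176.61 = 1.29 m
Steady 1-D flow in series ⇒ the Darcy flux q is identical in every zone and the zone head losses add (resistances L/K in series).
Σ(L/K) = 380/59.6 + 536/50.6 + 599/3.71 = 6.376 + 10.59 + 161.5 = 178.4 d
q = ΔH / Σ(L/K) = 1.29 / 178.4 = 0.007230 m/d (same in every zone)
Zone A: v = q/n = 0.007230/0.29 = 0.02493 m/d → t_A = 380/0.02493 = 15240 d
Zone B: v = q/n = 0.007230/0.32 = 0.02259 m/d → t_B = 536/0.02259 = 23720 d
Zone C: v = q/n = 0.007230/0.35 = 0.02066 m/d → t_C = 599/0.02066 = 29000 d
Total t = 15240 + 23720 + 29000 = 67960 d
   = 67960 / 365 = 186 yr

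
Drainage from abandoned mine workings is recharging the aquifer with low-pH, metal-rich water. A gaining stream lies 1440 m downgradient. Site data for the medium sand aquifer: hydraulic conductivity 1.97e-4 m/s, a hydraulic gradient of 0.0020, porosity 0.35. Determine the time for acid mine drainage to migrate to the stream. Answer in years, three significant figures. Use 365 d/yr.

K = 1.97e-4 m/s × 86400 s/d = 17.02 m/d
Specific discharge q = 17.02 × 0.0020 = 0.03404 m/d
Average linear velocity = 0.03404 / 0.35 = 0.09726 m/d
t = L / v = 1440 / 0.09726 = 14810 d
   = 14810 / 365 = 40.6 yr

40.6 years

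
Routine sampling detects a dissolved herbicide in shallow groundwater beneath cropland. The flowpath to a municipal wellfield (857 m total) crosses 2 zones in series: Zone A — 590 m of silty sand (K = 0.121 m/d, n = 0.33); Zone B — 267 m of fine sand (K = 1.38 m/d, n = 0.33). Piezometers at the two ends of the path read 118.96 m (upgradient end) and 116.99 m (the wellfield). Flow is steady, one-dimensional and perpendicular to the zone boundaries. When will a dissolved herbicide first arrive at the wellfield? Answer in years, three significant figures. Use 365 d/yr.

1990 years

Total head drop ΔH = 118.96 − 116.99 = 1.97 m
Steady 1-D flow in series ⇒ the Darcy flux q is identical in every zone and the zone head losses add (resistances L/K in series).
Σ(L/K) = 590/0.121 + 267/1.38 = 4876 + 193.5 = 5070 d
q = ΔH / Σ(L/K) = 1.97 / 5070 = 3.886e-4 m/d (same in every zone)
Zone A: v = q/n = 3.886e-4/0.33 = 0.001178 m/d → t_A = 590/0.001178 = 501000 d
Zone B: v = q/n = 3.886e-4/0.33 = 0.001178 m/d → t_B = 267/0.001178 = 226700 d
Total t = 501000 + 226700 = 727800 d
   = 727800 / 365 = 1990 yr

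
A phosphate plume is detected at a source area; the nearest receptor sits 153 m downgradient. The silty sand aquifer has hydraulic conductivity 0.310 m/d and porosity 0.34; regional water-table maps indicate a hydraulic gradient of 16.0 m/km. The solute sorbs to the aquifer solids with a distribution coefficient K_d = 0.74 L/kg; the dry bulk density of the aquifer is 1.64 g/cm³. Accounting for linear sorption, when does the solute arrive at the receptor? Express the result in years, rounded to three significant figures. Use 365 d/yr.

Darcy flux q = K·i = 0.310 × 0.016 = 0.004960 m/d
v = Ki/n = 0.310·0.016/0.34 = 0.01459 m/d
Retardation R = 1 + ρ_b·K_d/n = 1 + 1.64×0.74/0.34 = 4.569
Contaminant velocity v_c = v/R = 0.01459/4.569 = 0.003193 m/d
t = L/v_c = 153/0.003193 = 47920 d
   = 47920/365 = 131 yr

131 years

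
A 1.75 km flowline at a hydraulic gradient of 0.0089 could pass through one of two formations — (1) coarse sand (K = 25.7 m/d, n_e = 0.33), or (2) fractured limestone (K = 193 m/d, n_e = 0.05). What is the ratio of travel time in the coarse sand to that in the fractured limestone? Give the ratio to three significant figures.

Unit 1 (coarse sand): v = 25.7×0.0089/0.33 = 0.6931 m/d, t = 1750/0.6931 = 2525 d
Unit 2 (fractured limestone): v = 193×0.0089/0.05 = 34.35 m/d, t = 1750/34.35 = 50.94 d
t(coarse sand) / t(fractured limestone) = 2525/50.94 = 49.6

49.6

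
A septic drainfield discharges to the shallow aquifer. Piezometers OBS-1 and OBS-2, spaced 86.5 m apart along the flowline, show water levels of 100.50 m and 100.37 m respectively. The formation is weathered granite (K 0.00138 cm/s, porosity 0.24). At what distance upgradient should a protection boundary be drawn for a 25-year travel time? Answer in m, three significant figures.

Hydraulic gradient i = (100.50 − 100.37) / 86.5 = 0.13 / 86.5 = 0.001503
K = 0.00138 cm/s × 864 = 1.192 m/d
q = Ki = 1.192 × 0.001503 = 0.001792 m/d
v = Ki/n = 1.192·0.001503/0.24 = 0.007466 m/d
T = 25 yr × 365 = 9125 d
L = v × T = 0.007466 × 9125 = 68.13 m

68.1 m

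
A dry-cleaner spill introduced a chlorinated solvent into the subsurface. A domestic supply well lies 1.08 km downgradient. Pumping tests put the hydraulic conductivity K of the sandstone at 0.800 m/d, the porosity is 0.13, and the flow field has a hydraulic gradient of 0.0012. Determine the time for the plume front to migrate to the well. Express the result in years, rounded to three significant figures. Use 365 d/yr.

q = Ki = 0.800 × 0.0012 = 9.600e-4 m/d
v_s = q/n_e = 9.600e-4/0.13 = 0.007385 m/d
L = 1.08 km = 1080 m
t = L / v = 1080 / 0.007385 = 146300 d
   = 146300 / 365 = 401 yr

401 years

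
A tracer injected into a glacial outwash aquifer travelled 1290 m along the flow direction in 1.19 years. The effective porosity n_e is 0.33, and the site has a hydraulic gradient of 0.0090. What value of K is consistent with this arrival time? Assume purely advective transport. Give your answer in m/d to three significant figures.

109 m/d

t = 1.19 years = 434.3 d
v = L / t = 1290 / 434.3 = 2.970 m/d
K = v · n / i = 2.970 × 0.33 / 0.0090 = 109 m/d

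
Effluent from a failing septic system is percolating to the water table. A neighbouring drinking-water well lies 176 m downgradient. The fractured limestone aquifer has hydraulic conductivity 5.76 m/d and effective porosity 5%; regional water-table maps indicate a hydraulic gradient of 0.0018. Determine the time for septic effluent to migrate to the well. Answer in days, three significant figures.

Specific discharge q = 5.76 × 0.0018 = 0.01037 m/d
Average linear velocity = 0.01037 / 0.05 = 0.2074 m/d
t = L / v = 176 / 0.2074 = 848.8 d

849 days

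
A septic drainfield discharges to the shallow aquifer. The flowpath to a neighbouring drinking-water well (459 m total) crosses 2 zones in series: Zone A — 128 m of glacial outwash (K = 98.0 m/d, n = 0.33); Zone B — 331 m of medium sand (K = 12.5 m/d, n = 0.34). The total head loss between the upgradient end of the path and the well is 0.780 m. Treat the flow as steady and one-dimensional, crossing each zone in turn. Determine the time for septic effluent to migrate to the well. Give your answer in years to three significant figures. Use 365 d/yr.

Steady 1-D flow in series ⇒ the Darcy flux q is identical in every zone and the zone head losses add (resistances L/K in series).
Σ(L/K) = 128/98.0 + 331/12.5 = 1.306 + 26.48 = 27.79 d
q = ΔH / Σ(L/K) = 0.780 / 27.79 = 0.02807 m/d (same in every zone)
Zone A: v = q/n = 0.02807/0.33 = 0.08507 m/d → t_A = 128/0.08507 = 1505 d
Zone B: v = q/n = 0.02807/0.34 = 0.08256 m/d → t_B = 331/0.08256 = 4009 d
Total t = 1505 + 4009 = 5514 d
   = 5514 / 365 = 15.1 yr

15.1 years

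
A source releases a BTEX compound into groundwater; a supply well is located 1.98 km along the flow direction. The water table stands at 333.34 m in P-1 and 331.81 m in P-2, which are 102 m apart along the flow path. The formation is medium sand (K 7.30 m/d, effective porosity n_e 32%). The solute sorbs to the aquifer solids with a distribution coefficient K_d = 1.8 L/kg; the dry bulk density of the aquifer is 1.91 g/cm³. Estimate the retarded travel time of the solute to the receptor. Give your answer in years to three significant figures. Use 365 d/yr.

Hydraulic gradient i = (333.34 − 331.81) / 102 = 1.53 / 102 = 0.01500
Specific discharge q = 7.30 × 0.01500 = 0.1095 m/d
v = Ki/n = 7.30·0.01500/0.32 = 0.3422 m/d
Retardation R = 1 + ρ_b·K_d/n = 1 + 1.91×1.8/0.32 = 11.74
Contaminant velocity v_c = v/R = 0.3422/11.74 = 0.02914 m/d
L = 1.98 km = 1980 m
t = L/v_c = 1980/0.02914 = 67950 d
   = 67950/365 = 186 yr

186 years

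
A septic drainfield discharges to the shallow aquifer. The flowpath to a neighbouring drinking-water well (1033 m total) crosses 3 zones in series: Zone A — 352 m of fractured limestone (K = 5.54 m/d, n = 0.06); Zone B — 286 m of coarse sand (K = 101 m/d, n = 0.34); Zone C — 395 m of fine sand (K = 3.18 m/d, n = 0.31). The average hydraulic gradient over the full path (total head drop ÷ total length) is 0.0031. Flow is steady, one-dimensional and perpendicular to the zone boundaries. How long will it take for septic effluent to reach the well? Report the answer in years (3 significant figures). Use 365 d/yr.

39.3 years

Steady 1-D flow in series ⇒ the Darcy flux q is identical in every zone and the zone head losses add (resistances L/K in series).
Σ(L/K) = 352/5.54 + 286/101 + 395/3.18 = 63.54 + 2.832 + 124.2 = 190.6 d
K_eq = L_total / Σ(L/K) = 1033 / 190.6 = 5.420 m/d
q = K_eq · i = 5.420 × 0.0031 = 0.01680 m/d (same in every zone)
Zone A: v = q/n = 0.01680/0.06 = 0.2800 m/d → t_A = 352/0.2800 = 1257 d
Zone B: v = q/n = 0.01680/0.34 = 0.04942 m/d → t_B = 286/0.04942 = 5787 d
Zone C: v = q/n = 0.01680/0.31 = 0.05420 m/d → t_C = 395/0.05420 = 7288 d
Total t = 1257 + 5787 + 7288 = 14330 d
   = 14330 / 365 = 39.3 yr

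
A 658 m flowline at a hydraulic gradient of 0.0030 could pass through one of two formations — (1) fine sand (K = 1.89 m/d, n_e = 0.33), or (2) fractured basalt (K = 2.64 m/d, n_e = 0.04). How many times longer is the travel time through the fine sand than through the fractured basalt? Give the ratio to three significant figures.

Unit 1 (fine sand): v = 1.89×0.0030/0.33 = 0.01718 m/d, t = 658/0.01718 = 38300 d
Unit 2 (fractured basalt): v = 2.64×0.0030/0.04 = 0.1980 m/d, t = 658/0.1980 = 3323 d
t(fine sand) / t(fractured basalt) = 38300/3323 = 11.5

11.5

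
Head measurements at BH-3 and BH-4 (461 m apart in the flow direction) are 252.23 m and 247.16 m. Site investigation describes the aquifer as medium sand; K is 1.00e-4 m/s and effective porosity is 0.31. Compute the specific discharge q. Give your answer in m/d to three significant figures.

Hydraulic gradient i = (252.23 − 247.16) / 461 = 5.07 / 461 = 0.01100
K = 1.00e-4 m/s × 86400 s/d = 8.640 m/d
Darcy flux q = K·i = 8.640 × 0.01100 = 0.09502 m/d

0.0950 m/d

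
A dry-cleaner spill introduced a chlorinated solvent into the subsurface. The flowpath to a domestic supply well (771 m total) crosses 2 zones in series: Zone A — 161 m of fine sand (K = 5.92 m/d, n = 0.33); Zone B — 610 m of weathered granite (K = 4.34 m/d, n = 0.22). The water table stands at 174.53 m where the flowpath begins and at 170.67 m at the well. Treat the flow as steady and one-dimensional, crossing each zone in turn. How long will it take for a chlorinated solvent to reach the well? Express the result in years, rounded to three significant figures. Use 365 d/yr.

22.3 years

Total head drop ΔH = 174.53 − 170.67 = 3.86 m
Continuity: the same q passes through each zone, so ΔH = q·Σ(L_j/K_j) — the zones act as resistances in series.
Σ(L/K) = 161/5.92 + 610/4.34 = 27.20 + 140.6 = 167.7 d
q = ΔH / Σ(L/K) = 3.86 / 167.7 = 0.02301 m/d (same in every zone)
Zone A: v = q/n = 0.02301/0.33 = 0.06973 m/d → t_A = 161/0.06973 = 2309 d
Zone B: v = q/n = 0.02301/0.22 = 0.1046 m/d → t_B = 610/0.1046 = 5832 d
Total t = 2309 + 5832 = 8141 d
   = 8141 / 365 = 22.3 yr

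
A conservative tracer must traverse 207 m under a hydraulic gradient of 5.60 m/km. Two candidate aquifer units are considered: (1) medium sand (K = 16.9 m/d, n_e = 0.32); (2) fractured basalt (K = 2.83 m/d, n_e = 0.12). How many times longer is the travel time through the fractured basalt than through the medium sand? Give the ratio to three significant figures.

Unit 1 (medium sand): v = 16.9×0.0056/0.32 = 0.2957 m/d, t = 207/0.2957 = 699.9 d
Unit 2 (fractured basalt): v = 2.83×0.0056/0.12 = 0.1321 m/d, t = 207/0.1321 = 1567 d
t(fractured basalt) / t(medium sand) = 1567/699.9 = 2.24

2.24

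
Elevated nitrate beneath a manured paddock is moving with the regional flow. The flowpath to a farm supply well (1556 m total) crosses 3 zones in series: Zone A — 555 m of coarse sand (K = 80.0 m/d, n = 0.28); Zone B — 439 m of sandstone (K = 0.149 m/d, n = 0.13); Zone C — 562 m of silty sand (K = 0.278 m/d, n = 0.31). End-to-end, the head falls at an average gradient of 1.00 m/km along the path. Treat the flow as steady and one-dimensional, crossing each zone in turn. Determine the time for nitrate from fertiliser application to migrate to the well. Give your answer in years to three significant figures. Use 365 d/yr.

3390 years

Continuity: the same q passes through each zone, so ΔH = q·Σ(L_j/K_j) — the zones act as resistances in series.
Σ(L/K) = 555/80.0 + 439/0.149 + 562/0.278 = 6.938 + 2946 + 2022 = 4975 d
K_eq = L_total / Σ(L/K) = 1556 / 4975 = 0.3128 m/d
q = K_eq · i = 0.3128 × 0.0010 = 3.128e-4 m/d (same in every zone)
Zone A: v = q/n = 3.128e-4/0.28 = 0.001117 m/d → t_A = 555/0.001117 = 496800 d
Zone B: v = q/n = 3.128e-4/0.13 = 0.002406 m/d → t_B = 439/0.002406 = 182500 d
Zone C: v = q/n = 3.128e-4/0.31 = 0.001009 m/d → t_C = 562/0.001009 = 557000 d
Total t = 496800 + 182500 + 557000 = 1.236e6 d
   = 1.236e6 / 365 = 3390 yr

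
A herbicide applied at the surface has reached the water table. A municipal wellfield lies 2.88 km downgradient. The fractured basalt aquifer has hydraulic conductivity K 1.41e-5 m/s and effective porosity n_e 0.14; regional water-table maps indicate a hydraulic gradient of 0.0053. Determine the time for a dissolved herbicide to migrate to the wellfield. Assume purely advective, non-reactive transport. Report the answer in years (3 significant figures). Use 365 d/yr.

171 years

K = 1.41e-5 m/s × 86400 s/d = 1.218 m/d
Specific discharge q = 1.218 × 0.0053 = 0.006457 m/d
v_s = q/n_e = 0.006457/0.14 = 0.04612 m/d
L = 2.88 km = 2880 m
t = L / v = 2880 / 0.04612 = 62450 d
   = 62450 / 365 = 171 yr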